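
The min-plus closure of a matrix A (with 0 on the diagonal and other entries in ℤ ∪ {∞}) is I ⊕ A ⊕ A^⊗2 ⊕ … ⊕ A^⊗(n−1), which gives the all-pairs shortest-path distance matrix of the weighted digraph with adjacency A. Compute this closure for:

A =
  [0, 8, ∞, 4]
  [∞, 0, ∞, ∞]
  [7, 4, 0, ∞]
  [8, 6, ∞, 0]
Closure =
  [0, 8, ∞, 4]
  [∞, 0, ∞, ∞]
  [7, 4, 0, 11]
  [8, 6, ∞, 0]

This is the Floyd-Warshall all-pairs shortest-path computation. For each intermediate vertex k = 0, 1, …, 3, update dist[i][j] ← min(dist[i][j], dist[i][k] + dist[k][j]). The final matrix gives, for each (i, j), the minimum total weight of any directed path from i to j (possibly empty when i = j).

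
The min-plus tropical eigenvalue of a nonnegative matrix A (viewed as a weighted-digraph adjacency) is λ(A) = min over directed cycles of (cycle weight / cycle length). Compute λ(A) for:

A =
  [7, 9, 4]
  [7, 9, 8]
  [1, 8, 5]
λ(A) = 5/2

Enumerate directed cycles and compute their means (weight / length). Sample:
  cycle 0 → 0: weight = 7, length = 1, mean = 7/1 ≈ 7.000
  cycle 1 → 1: weight = 9, length = 1, mean = 9/1 ≈ 9.000
  cycle 2 → 2: weight = 5, length = 1, mean = 5/1 ≈ 5.000
  cycle 0 → 1 → 0: weight = 16, length = 2, mean = 16/2 ≈ 8.000
  cycle 0 → 2 → 0: weight = 5, length = 2, mean = 5/2 ≈ 2.500
  cycle 1 → 0 → 1: weight = 16, length = 2, mean = 16/2 ≈ 8.000
Minimum mean = 2.500, attained e.g. along the cycle 0 → 2 → 0 with weight 5 and length 2. So λ(A) = 5/2 = 5/2.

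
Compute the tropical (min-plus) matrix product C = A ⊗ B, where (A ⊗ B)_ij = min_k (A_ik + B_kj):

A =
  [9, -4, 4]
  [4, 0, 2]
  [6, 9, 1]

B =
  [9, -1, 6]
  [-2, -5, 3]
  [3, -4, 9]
A ⊗ B =
  [-6, -9, -1]
  [-2, -5, 3]
  [4, -3, 10]

Apply the min-plus product entry-by-entry:
  C[0][0] = min over k of (A[0][0] + B[0][0] = 9 + 9 = 18, A[0][1] + B[1][0] = -4 + -2 = -6, A[0][2] + B[2][0] = 4 + 3 = 7) = -6 (attained at k = 1)
  C[0][1] = min over k of (A[0][0] + B[0][1] = 9 + -1 = 8, A[0][1] + B[1][1] = -4 + -5 = -9, A[0][2] + B[2][1] = 4 + -4 = 0) = -9 (attained at k = 1)
  C[0][2] = min over k of (A[0][0] + B[0][2] = 9 + 6 = 15, A[0][1] + B[1][2] = -4 + 3 = -1, A[0][2] + B[2][2] = 4 + 9 = 13) = -1 (attained at k = 1)
  C[1][0] = min over k of (A[1][0] + B[0][0] = 4 + 9 = 13, A[1][1] + B[1][0] = 0 + -2 = -2, A[1][2] + B[2][0] = 2 + 3 = 5) = -2 (attained at k = 1)
  C[1][1] = min over k of (A[1][0] + B[0][1] = 4 + -1 = 3, A[1][1] + B[1][1] = 0 + -5 = -5, A[1][2] + B[2][1] = 2 + -4 = -2) = -5 (attained at k = 1)
  C[1][2] = min over k of (A[1][0] + B[0][2] = 4 + 6 = 10, A[1][1] + B[1][2] = 0 + 3 = 3, A[1][2] + B[2][2] = 2 + 9 = 11) = 3 (attained at k = 1)
  C[2][0] = min over k of (A[2][0] + B[0][0] = 6 + 9 = 15, A[2][1] + B[1][0] = 9 + -2 = 7, A[2][2] + B[2][0] = 1 + 3 = 4) = 4 (attained at k = 2)
  C[2][1] = min over k of (A[2][0] + B[0][1] = 6 + -1 = 5, A[2][1] + B[1][1] = 9 + -5 = 4, A[2][2] + B[2][1] = 1 + -4 = -3) = -3 (attained at k = 2)
  C[2][2] = min over k of (A[2][0] + B[0][2] = 6 + 6 = 12, A[2][1] + B[1][2] = 9 + 3 = 12, A[2][2] + B[2][2] = 1 + 9 = 10) = 10 (attained at k = 2)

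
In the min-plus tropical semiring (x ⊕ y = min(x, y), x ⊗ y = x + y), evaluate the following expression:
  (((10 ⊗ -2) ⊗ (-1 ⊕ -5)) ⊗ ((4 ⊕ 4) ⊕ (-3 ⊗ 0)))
(((10 ⊗ -2) ⊗ (-1 ⊕ -5)) ⊗ ((4 ⊕ 4) ⊕ (-3 ⊗ 0))) = 0

Expand innermost to outermost. Recall ⊕ takes the minimum of its arguments and ⊗ takes their sum. Working out the expression (((10 ⊗ -2) ⊗ (-1 ⊕ -5)) ⊗ ((4 ⊕ 4) ⊕ (-3 ⊗ 0))) gives 0.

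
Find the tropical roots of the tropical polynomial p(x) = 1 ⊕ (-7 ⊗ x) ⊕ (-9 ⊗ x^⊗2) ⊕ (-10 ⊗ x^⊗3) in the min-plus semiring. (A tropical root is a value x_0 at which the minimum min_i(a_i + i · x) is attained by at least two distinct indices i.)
Roots: {1, 2, 8}

Each tropical root is a break point of the lower envelope of the lines y = a_i + i · x (there are 4 lines, with slopes 0, 1, ..., 3). Only the lines that attain the minimum somewhere contribute to roots; other lines are dominated. Here the surviving (envelope) indices are i = 3, i = 2, i = 1, i = 0.
Intersections between consecutive envelope lines give the roots: for adjacent envelope indices i < j the intersection is x = (a_i − a_j) / (j − i). Reading off the sorted break points: {1, 2, 8}.
Verification: at each break x_0, at least two indices attain the minimum of min_i(a_i + i · x_0).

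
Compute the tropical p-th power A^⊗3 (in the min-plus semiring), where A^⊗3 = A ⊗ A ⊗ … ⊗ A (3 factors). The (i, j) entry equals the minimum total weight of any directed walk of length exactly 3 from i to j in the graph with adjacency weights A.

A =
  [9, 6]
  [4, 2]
A^⊗3 =
  [12, 10]
  [8, 6]

Each entry (A^⊗3)_ij equals the minimum over all length-3 walks i = v_0 → v_1 → … → v_3 = j of Σ_t A[v_t][v_{t+1}]. For example, for (i, j) = (0, 1) we minimise over 4 possible intermediate vertex sequences; the minimum is 10, attained along the walk 0 → 1 → 1 → 1.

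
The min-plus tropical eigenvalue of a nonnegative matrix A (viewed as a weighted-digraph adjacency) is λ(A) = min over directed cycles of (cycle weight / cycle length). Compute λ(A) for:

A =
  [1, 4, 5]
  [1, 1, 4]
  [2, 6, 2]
λ(A) = 1

Enumerate directed cycles and compute their means (weight / length). Sample:
  cycle 0 → 0: weight = 1, length = 1, mean = 1/1 ≈ 1.000
  cycle 1 → 1: weight = 1, length = 1, mean = 1/1 ≈ 1.000
  cycle 2 → 2: weight = 2, length = 1, mean = 2/1 ≈ 2.000
  cycle 0 → 1 → 0: weight = 5, length = 2, mean = 5/2 ≈ 2.500
  cycle 0 → 2 → 0: weight = 7, length = 2, mean = 7/2 ≈ 3.500
  cycle 1 → 0 → 1: weight = 5, length = 2, mean = 5/2 ≈ 2.500
Minimum mean = 1.000, attained e.g. along the cycle 0 → 0 with weight 1 and length 1. So λ(A) = 1/1 = 1.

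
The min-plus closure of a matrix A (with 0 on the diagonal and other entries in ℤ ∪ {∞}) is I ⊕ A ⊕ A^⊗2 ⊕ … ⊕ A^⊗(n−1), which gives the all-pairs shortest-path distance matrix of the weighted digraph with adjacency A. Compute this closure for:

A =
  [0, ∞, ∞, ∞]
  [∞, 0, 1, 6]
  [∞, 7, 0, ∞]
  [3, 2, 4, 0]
Closure =
  [0, ∞, ∞, ∞]
  [9, 0, 1, 6]
  [16, 7, 0, 13]
  [3, 2, 3, 0]

This is the Floyd-Warshall all-pairs shortest-path computation. For each intermediate vertex k = 0, 1, …, 3, update dist[i][j] ← min(dist[i][j], dist[i][k] + dist[k][j]). The final matrix gives, for each (i, j), the minimum total weight of any directed path from i to j (possibly empty when i = j).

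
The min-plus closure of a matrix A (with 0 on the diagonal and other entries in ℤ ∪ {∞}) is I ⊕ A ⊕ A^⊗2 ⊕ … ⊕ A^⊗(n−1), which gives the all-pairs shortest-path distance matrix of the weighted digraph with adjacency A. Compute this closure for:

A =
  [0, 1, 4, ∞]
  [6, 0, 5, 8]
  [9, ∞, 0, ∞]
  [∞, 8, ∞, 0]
Closure =
  [0, 1, 4, 9]
  [6, 0, 5, 8]
  [9, 10, 0, 18]
  [14, 8, 13, 0]

This is the Floyd-Warshall all-pairs shortest-path computation. For each intermediate vertex k = 0, 1, …, 3, update dist[i][j] ← min(dist[i][j], dist[i][k] + dist[k][j]). The final matrix gives, for each (i, j), the minimum total weight of any directed path from i to j (possibly empty when i = j).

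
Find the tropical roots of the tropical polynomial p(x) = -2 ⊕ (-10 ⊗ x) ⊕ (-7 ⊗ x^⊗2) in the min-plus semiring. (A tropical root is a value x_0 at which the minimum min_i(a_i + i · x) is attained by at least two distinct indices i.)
Roots: {-3, 8}

Each tropical root is a break point of the lower envelope of the lines y = a_i + i · x (there are 3 lines, with slopes 0, 1, ..., 2). Only the lines that attain the minimum somewhere contribute to roots; other lines are dominated. Here the surviving (envelope) indices are i = 2, i = 1, i = 0.
Intersections between consecutive envelope lines give the roots: for adjacent envelope indices i < j the intersection is x = (a_i − a_j) / (j − i). Reading off the sorted break points: {-3, 8}.
Verification: at each break x_0, at least two indices attain the minimum of min_i(a_i + i · x_0).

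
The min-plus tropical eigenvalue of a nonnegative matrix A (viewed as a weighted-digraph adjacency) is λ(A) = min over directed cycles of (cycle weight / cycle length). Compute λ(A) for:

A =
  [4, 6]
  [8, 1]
λ(A) = 1

Enumerate directed cycles and compute their means (weight / length). Sample:
  cycle 0 → 0: weight = 4, length = 1, mean = 4/1 ≈ 4.000
  cycle 1 → 1: weight = 1, length = 1, mean = 1/1 ≈ 1.000
  cycle 0 → 1 → 0: weight = 14, length = 2, mean = 14/2 ≈ 7.000
  cycle 1 → 0 → 1: weight = 14, length = 2, mean = 14/2 ≈ 7.000
Minimum mean = 1.000, attained e.g. along the cycle 1 → 1 with weight 1 and length 1. So λ(A) = 1/1 = 1.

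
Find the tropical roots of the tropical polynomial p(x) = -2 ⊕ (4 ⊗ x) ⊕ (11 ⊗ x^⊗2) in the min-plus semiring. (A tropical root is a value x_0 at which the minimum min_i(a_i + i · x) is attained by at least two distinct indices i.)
Roots: {-7, -6}

Each tropical root is a break point of the lower envelope of the lines y = a_i + i · x (there are 3 lines, with slopes 0, 1, ..., 2). Only the lines that attain the minimum somewhere contribute to roots; other lines are dominated. Here the surviving (envelope) indices are i = 2, i = 1, i = 0.
Intersections between consecutive envelope lines give the roots: for adjacent envelope indices i < j the intersection is x = (a_i − a_j) / (j − i). Reading off the sorted break points: {-7, -6}.
Verification: at each break x_0, at least two indices attain the minimum of min_i(a_i + i · x_0).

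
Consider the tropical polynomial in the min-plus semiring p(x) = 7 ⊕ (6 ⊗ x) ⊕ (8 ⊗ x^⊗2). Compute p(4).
p(4) = 7

A tropical monomial a ⊗ x^⊗i evaluates to a + i · x. Evaluating each term at x = 4:
  Term 0 contributes 7 + 0 · 4 = 7
  Term 1 contributes 6 + 1 · 4 = 10
  Term 2 contributes 8 + 2 · 4 = 16
p(4) = ⊕ of these = min[7, 10, 16] = 7.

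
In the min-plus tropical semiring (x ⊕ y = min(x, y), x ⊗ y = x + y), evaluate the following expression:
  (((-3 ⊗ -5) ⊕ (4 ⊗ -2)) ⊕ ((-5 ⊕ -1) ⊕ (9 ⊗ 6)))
(((-3 ⊗ -5) ⊕ (4 ⊗ -2)) ⊕ ((-5 ⊕ -1) ⊕ (9 ⊗ 6))) = -8

Expand innermost to outermost. Recall ⊕ takes the minimum of its arguments and ⊗ takes their sum. Working out the expression (((-3 ⊗ -5) ⊕ (4 ⊗ -2)) ⊕ ((-5 ⊕ -1) ⊕ (9 ⊗ 6))) gives -8.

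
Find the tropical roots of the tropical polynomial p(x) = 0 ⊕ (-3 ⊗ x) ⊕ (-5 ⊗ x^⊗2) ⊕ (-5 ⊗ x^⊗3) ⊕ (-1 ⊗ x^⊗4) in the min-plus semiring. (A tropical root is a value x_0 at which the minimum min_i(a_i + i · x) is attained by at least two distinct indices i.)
Roots: {-4, 0, 2, 3}

Each tropical root is a break point of the lower envelope of the lines y = a_i + i · x (there are 5 lines, with slopes 0, 1, ..., 4). Only the lines that attain the minimum somewhere contribute to roots; other lines are dominated. Here the surviving (envelope) indices are i = 4, i = 3, i = 2, i = 1, i = 0.
Intersections between consecutive envelope lines give the roots: for adjacent envelope indices i < j the intersection is x = (a_i − a_j) / (j − i). Reading off the sorted break points: {-4, 0, 2, 3}.
Verification: at each break x_0, at least two indices attain the minimum of min_i(a_i + i · x_0).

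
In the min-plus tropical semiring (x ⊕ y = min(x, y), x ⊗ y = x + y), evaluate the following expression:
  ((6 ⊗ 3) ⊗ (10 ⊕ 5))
((6 ⊗ 3) ⊗ (10 ⊕ 5)) = 14

Expand innermost to outermost. Recall ⊕ takes the minimum of its arguments and ⊗ takes their sum. Working out the expression ((6 ⊗ 3) ⊗ (10 ⊕ 5)) gives 14.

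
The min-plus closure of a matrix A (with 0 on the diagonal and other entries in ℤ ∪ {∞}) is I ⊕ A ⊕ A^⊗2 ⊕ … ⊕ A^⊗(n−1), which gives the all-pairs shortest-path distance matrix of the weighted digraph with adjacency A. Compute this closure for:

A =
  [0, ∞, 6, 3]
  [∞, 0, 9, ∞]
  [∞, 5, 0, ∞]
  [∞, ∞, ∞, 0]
Closure =
  [0, 11, 6, 3]
  [∞, 0, 9, ∞]
  [∞, 5, 0, ∞]
  [∞, ∞, ∞, 0]

This is the Floyd-Warshall all-pairs shortest-path computation. For each intermediate vertex k = 0, 1, …, 3, update dist[i][j] ← min(dist[i][j], dist[i][k] + dist[k][j]). The final matrix gives, for each (i, j), the minimum total weight of any directed path from i to j (possibly empty when i = j).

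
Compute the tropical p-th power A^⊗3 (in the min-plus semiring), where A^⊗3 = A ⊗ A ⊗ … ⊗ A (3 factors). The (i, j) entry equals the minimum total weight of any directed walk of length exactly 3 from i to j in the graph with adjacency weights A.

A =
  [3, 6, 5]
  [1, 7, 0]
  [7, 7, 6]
A^⊗3 =
  [9, 12, 9]
  [7, 10, 7]
  [11, 14, 13]

Each entry (A^⊗3)_ij equals the minimum over all length-3 walks i = v_0 → v_1 → … → v_3 = j of Σ_t A[v_t][v_{t+1}]. For example, for (i, j) = (0, 2) we minimise over 9 possible intermediate vertex sequences; the minimum is 9, attained along the walk 0 → 0 → 1 → 2.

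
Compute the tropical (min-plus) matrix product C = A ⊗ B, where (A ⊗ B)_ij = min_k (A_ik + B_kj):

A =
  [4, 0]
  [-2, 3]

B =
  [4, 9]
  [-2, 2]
A ⊗ B =
  [-2, 2]
  [1, 5]

Apply the min-plus product entry-by-entry:
  C[0][0] = min over k of (A[0][0] + B[0][0] = 4 + 4 = 8, A[0][1] + B[1][0] = 0 + -2 = -2) = -2 (attained at k = 1)
  C[0][1] = min over k of (A[0][0] + B[0][1] = 4 + 9 = 13, A[0][1] + B[1][1] = 0 + 2 = 2) = 2 (attained at k = 1)
  C[1][0] = min over k of (A[1][0] + B[0][0] = -2 + 4 = 2, A[1][1] + B[1][0] = 3 + -2 = 1) = 1 (attained at k = 1)
  C[1][1] = min over k of (A[1][0] + B[0][1] = -2 + 9 = 7, A[1][1] + B[1][1] = 3 + 2 = 5) = 5 (attained at k = 1)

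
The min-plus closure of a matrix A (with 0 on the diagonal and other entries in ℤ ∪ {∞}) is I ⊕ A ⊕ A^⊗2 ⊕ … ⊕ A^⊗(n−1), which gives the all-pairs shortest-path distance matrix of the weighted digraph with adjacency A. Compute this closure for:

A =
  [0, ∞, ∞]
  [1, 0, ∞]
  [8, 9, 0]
Closure =
  [0, ∞, ∞]
  [1, 0, ∞]
  [8, 9, 0]

This is the Floyd-Warshall all-pairs shortest-path computation. For each intermediate vertex k = 0, 1, …, 2, update dist[i][j] ← min(dist[i][j], dist[i][k] + dist[k][j]). The final matrix gives, for each (i, j), the minimum total weight of any directed path from i to j (possibly empty when i = j).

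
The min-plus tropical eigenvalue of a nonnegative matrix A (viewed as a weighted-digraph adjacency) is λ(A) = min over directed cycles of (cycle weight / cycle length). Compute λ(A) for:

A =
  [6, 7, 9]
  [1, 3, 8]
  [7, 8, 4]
λ(A) = 3

Enumerate directed cycles and compute their means (weight / length). Sample:
  cycle 0 → 0: weight = 6, length = 1, mean = 6/1 ≈ 6.000
  cycle 1 → 1: weight = 3, length = 1, mean = 3/1 ≈ 3.000
  cycle 2 → 2: weight = 4, length = 1, mean = 4/1 ≈ 4.000
  cycle 0 → 1 → 0: weight = 8, length = 2, mean = 8/2 ≈ 4.000
  cycle 0 → 2 → 0: weight = 16, length = 2, mean = 16/2 ≈ 8.000
  cycle 1 → 0 → 1: weight = 8, length = 2, mean = 8/2 ≈ 4.000
Minimum mean = 3.000, attained e.g. along the cycle 1 → 1 with weight 3 and length 1. So λ(A) = 3/1 = 3.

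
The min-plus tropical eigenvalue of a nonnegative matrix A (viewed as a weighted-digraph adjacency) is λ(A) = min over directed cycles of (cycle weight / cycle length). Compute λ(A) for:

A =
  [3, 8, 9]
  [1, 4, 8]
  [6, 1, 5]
λ(A) = 3

Enumerate directed cycles and compute their means (weight / length). Sample:
  cycle 0 → 0: weight = 3, length = 1, mean = 3/1 ≈ 3.000
  cycle 1 → 1: weight = 4, length = 1, mean = 4/1 ≈ 4.000
  cycle 2 → 2: weight = 5, length = 1, mean = 5/1 ≈ 5.000
  cycle 0 → 1 → 0: weight = 9, length = 2, mean = 9/2 ≈ 4.500
  cycle 0 → 2 → 0: weight = 15, length = 2, mean = 15/2 ≈ 7.500
  cycle 1 → 0 → 1: weight = 9, length = 2, mean = 9/2 ≈ 4.500
Minimum mean = 3.000, attained e.g. along the cycle 0 → 0 with weight 3 and length 1. So λ(A) = 3/1 = 3.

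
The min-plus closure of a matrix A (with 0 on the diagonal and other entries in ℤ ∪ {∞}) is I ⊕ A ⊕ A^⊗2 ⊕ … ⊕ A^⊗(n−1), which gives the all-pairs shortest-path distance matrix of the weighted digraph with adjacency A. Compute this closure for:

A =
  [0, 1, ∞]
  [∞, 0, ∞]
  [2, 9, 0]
Closure =
  [0, 1, ∞]
  [∞, 0, ∞]
  [2, 3, 0]

This is the Floyd-Warshall all-pairs shortest-path computation. For each intermediate vertex k = 0, 1, …, 2, update dist[i][j] ← min(dist[i][j], dist[i][k] + dist[k][j]). The final matrix gives, for each (i, j), the minimum total weight of any directed path from i to j (possibly empty when i = j).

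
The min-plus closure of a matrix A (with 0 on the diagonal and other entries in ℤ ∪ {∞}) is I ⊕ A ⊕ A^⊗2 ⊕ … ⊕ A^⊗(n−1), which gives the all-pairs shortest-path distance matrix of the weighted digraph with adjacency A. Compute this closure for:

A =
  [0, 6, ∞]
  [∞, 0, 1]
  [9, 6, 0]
Closure =
  [0, 6, 7]
  [10, 0, 1]
  [9, 6, 0]

This is the Floyd-Warshall all-pairs shortest-path computation. For each intermediate vertex k = 0, 1, …, 2, update dist[i][j] ← min(dist[i][j], dist[i][k] + dist[k][j]). The final matrix gives, for each (i, j), the minimum total weight of any directed path from i to j (possibly empty when i = j).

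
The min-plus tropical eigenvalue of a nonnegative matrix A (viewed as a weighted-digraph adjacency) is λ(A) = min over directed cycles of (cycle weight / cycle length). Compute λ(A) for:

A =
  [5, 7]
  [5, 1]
λ(A) = 1

Enumerate directed cycles and compute their means (weight / length). Sample:
  cycle 0 → 0: weight = 5, length = 1, mean = 5/1 ≈ 5.000
  cycle 1 → 1: weight = 1, length = 1, mean = 1/1 ≈ 1.000
  cycle 0 → 1 → 0: weight = 12, length = 2, mean = 12/2 ≈ 6.000
  cycle 1 → 0 → 1: weight = 12, length = 2, mean = 12/2 ≈ 6.000
Minimum mean = 1.000, attained e.g. along the cycle 1 → 1 with weight 1 and length 1. So λ(A) = 1/1 = 1.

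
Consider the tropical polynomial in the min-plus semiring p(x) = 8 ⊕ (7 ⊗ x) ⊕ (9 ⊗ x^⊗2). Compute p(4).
p(4) = 8

A tropical monomial a ⊗ x^⊗i evaluates to a + i · x. Evaluating each term at x = 4:
  Term 0 contributes 8 + 0 · 4 = 8
  Term 1 contributes 7 + 1 · 4 = 11
  Term 2 contributes 9 + 2 · 4 = 17
p(4) = ⊕ of these = min[8, 11, 17] = 8.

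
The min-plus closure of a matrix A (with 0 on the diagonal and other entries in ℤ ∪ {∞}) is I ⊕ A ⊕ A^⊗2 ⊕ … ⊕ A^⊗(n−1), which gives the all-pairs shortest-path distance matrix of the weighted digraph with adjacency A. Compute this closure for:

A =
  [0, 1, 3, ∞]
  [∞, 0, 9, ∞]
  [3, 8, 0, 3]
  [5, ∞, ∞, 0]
Closure =
  [0, 1, 3, 6]
  [12, 0, 9, 12]
  [3, 4, 0, 3]
  [5, 6, 8, 0]

This is the Floyd-Warshall all-pairs shortest-path computation. For each intermediate vertex k = 0, 1, …, 3, update dist[i][j] ← min(dist[i][j], dist[i][k] + dist[k][j]). The final matrix gives, for each (i, j), the minimum total weight of any directed path from i to j (possibly empty when i = j).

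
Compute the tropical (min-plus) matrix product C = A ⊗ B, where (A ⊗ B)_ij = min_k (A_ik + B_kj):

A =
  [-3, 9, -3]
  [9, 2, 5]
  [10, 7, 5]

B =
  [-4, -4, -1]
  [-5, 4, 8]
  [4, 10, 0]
A ⊗ B =
  [-7, -7, -4]
  [-3, 5, 5]
  [2, 6, 5]

Apply the min-plus product entry-by-entry:
  C[0][0] = min over k of (A[0][0] + B[0][0] = -3 + -4 = -7, A[0][1] + B[1][0] = 9 + -5 = 4, A[0][2] + B[2][0] = -3 + 4 = 1) = -7 (attained at k = 0)
  C[0][1] = min over k of (A[0][0] + B[0][1] = -3 + -4 = -7, A[0][1] + B[1][1] = 9 + 4 = 13, A[0][2] + B[2][1] = -3 + 10 = 7) = -7 (attained at k = 0)
  C[0][2] = min over k of (A[0][0] + B[0][2] = -3 + -1 = -4, A[0][1] + B[1][2] = 9 + 8 = 17, A[0][2] + B[2][2] = -3 + 0 = -3) = -4 (attained at k = 0)
  C[1][0] = min over k of (A[1][0] + B[0][0] = 9 + -4 = 5, A[1][1] + B[1][0] = 2 + -5 = -3, A[1][2] + B[2][0] = 5 + 4 = 9) = -3 (attained at k = 1)
  C[1][1] = min over k of (A[1][0] + B[0][1] = 9 + -4 = 5, A[1][1] + B[1][1] = 2 + 4 = 6, A[1][2] + B[2][1] = 5 + 10 = 15) = 5 (attained at k = 0)
  C[1][2] = min over k of (A[1][0] + B[0][2] = 9 + -1 = 8, A[1][1] + B[1][2] = 2 + 8 = 10, A[1][2] + B[2][2] = 5 + 0 = 5) = 5 (attained at k = 2)
  C[2][0] = min over k of (A[2][0] + B[0][0] = 10 + -4 = 6, A[2][1] + B[1][0] = 7 + -5 = 2, A[2][2] + B[2][0] = 5 + 4 = 9) = 2 (attained at k = 1)
  C[2][1] = min over k of (A[2][0] + B[0][1] = 10 + -4 = 6, A[2][1] + B[1][1] = 7 + 4 = 11, A[2][2] + B[2][1] = 5 + 10 = 15) = 6 (attained at k = 0)
  C[2][2] = min over k of (A[2][0] + B[0][2] = 10 + -1 = 9, A[2][1] + B[1][2] = 7 + 8 = 15, A[2][2] + B[2][2] = 5 + 0 = 5) = 5 (attained at k = 2)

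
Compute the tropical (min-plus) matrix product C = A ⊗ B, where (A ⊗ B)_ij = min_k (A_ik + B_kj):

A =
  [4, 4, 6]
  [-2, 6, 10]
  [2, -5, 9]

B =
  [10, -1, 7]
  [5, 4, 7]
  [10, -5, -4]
A ⊗ B =
  [9, 1, 2]
  [8, -3, 5]
  [0, -1, 2]

Apply the min-plus product entry-by-entry:
  C[0][0] = min over k of (A[0][0] + B[0][0] = 4 + 10 = 14, A[0][1] + B[1][0] = 4 + 5 = 9, A[0][2] + B[2][0] = 6 + 10 = 16) = 9 (attained at k = 1)
  C[0][1] = min over k of (A[0][0] + B[0][1] = 4 + -1 = 3, A[0][1] + B[1][1] = 4 + 4 = 8, A[0][2] + B[2][1] = 6 + -5 = 1) = 1 (attained at k = 2)
  C[0][2] = min over k of (A[0][0] + B[0][2] = 4 + 7 = 11, A[0][1] + B[1][2] = 4 + 7 = 11, A[0][2] + B[2][2] = 6 + -4 = 2) = 2 (attained at k = 2)
  C[1][0] = min over k of (A[1][0] + B[0][0] = -2 + 10 = 8, A[1][1] + B[1][0] = 6 + 5 = 11, A[1][2] + B[2][0] = 10 + 10 = 20) = 8 (attained at k = 0)
  C[1][1] = min over k of (A[1][0] + B[0][1] = -2 + -1 = -3, A[1][1] + B[1][1] = 6 + 4 = 10, A[1][2] + B[2][1] = 10 + -5 = 5) = -3 (attained at k = 0)
  C[1][2] = min over k of (A[1][0] + B[0][2] = -2 + 7 = 5, A[1][1] + B[1][2] = 6 + 7 = 13, A[1][2] + B[2][2] = 10 + -4 = 6) = 5 (attained at k = 0)
  C[2][0] = min over k of (A[2][0] + B[0][0] = 2 + 10 = 12, A[2][1] + B[1][0] = -5 + 5 = 0, A[2][2] + B[2][0] = 9 + 10 = 19) = 0 (attained at k = 1)
  C[2][1] = min over k of (A[2][0] + B[0][1] = 2 + -1 = 1, A[2][1] + B[1][1] = -5 + 4 = -1, A[2][2] + B[2][1] = 9 + -5 = 4) = -1 (attained at k = 1)
  C[2][2] = min over k of (A[2][0] + B[0][2] = 2 + 7 = 9, A[2][1] + B[1][2] = -5 + 7 = 2, A[2][2] + B[2][2] = 9 + -4 = 5) = 2 (attained at k = 1)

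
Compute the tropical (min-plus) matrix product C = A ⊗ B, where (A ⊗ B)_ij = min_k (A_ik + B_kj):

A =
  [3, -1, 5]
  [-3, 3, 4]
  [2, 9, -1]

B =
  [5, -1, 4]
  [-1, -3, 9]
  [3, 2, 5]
A ⊗ B =
  [-2, -4, 7]
  [2, -4, 1]
  [2, 1, 4]

Apply the min-plus product entry-by-entry:
  C[0][0] = min over k of (A[0][0] + B[0][0] = 3 + 5 = 8, A[0][1] + B[1][0] = -1 + -1 = -2, A[0][2] + B[2][0] = 5 + 3 = 8) = -2 (attained at k = 1)
  C[0][1] = min over k of (A[0][0] + B[0][1] = 3 + -1 = 2, A[0][1] + B[1][1] = -1 + -3 = -4, A[0][2] + B[2][1] = 5 + 2 = 7) = -4 (attained at k = 1)
  C[0][2] = min over k of (A[0][0] + B[0][2] = 3 + 4 = 7, A[0][1] + B[1][2] = -1 + 9 = 8, A[0][2] + B[2][2] = 5 + 5 = 10) = 7 (attained at k = 0)
  C[1][0] = min over k of (A[1][0] + B[0][0] = -3 + 5 = 2, A[1][1] + B[1][0] = 3 + -1 = 2, A[1][2] + B[2][0] = 4 + 3 = 7) = 2 (attained at k = 0)
  C[1][1] = min over k of (A[1][0] + B[0][1] = -3 + -1 = -4, A[1][1] + B[1][1] = 3 + -3 = 0, A[1][2] + B[2][1] = 4 + 2 = 6) = -4 (attained at k = 0)
  C[1][2] = min over k of (A[1][0] + B[0][2] = -3 + 4 = 1, A[1][1] + B[1][2] = 3 + 9 = 12, A[1][2] + B[2][2] = 4 + 5 = 9) = 1 (attained at k = 0)
  C[2][0] = min over k of (A[2][0] + B[0][0] = 2 + 5 = 7, A[2][1] + B[1][0] = 9 + -1 = 8, A[2][2] + B[2][0] = -1 + 3 = 2) = 2 (attained at k = 2)
  C[2][1] = min over k of (A[2][0] + B[0][1] = 2 + -1 = 1, A[2][1] + B[1][1] = 9 + -3 = 6, A[2][2] + B[2][1] = -1 + 2 = 1) = 1 (attained at k = 0)
  C[2][2] = min over k of (A[2][0] + B[0][2] = 2 + 4 = 6, A[2][1] + B[1][2] = 9 + 9 = 18, A[2][2] + B[2][2] = -1 + 5 = 4) = 4 (attained at k = 2)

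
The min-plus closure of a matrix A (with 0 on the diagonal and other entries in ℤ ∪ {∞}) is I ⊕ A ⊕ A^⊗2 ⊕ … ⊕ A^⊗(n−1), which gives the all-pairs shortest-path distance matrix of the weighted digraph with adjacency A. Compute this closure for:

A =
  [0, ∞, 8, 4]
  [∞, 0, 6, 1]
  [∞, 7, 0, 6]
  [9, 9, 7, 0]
Closure =
  [0, 13, 8, 4]
  [10, 0, 6, 1]
  [15, 7, 0, 6]
  [9, 9, 7, 0]

This is the Floyd-Warshall all-pairs shortest-path computation. For each intermediate vertex k = 0, 1, …, 3, update dist[i][j] ← min(dist[i][j], dist[i][k] + dist[k][j]). The final matrix gives, for each (i, j), the minimum total weight of any directed path from i to j (possibly empty when i = j).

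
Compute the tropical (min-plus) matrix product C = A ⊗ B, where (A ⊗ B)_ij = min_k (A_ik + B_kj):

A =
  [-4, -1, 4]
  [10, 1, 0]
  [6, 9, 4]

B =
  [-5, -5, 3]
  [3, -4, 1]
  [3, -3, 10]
A ⊗ B =
  [-9, -9, -1]
  [3, -3, 2]
  [1, 1, 9]

Apply the min-plus product entry-by-entry:
  C[0][0] = min over k of (A[0][0] + B[0][0] = -4 + -5 = -9, A[0][1] + B[1][0] = -1 + 3 = 2, A[0][2] + B[2][0] = 4 + 3 = 7) = -9 (attained at k = 0)
  C[0][1] = min over k of (A[0][0] + B[0][1] = -4 + -5 = -9, A[0][1] + B[1][1] = -1 + -4 = -5, A[0][2] + B[2][1] = 4 + -3 = 1) = -9 (attained at k = 0)
  C[0][2] = min over k of (A[0][0] + B[0][2] = -4 + 3 = -1, A[0][1] + B[1][2] = -1 + 1 = 0, A[0][2] + B[2][2] = 4 + 10 = 14) = -1 (attained at k = 0)
  C[1][0] = min over k of (A[1][0] + B[0][0] = 10 + -5 = 5, A[1][1] + B[1][0] = 1 + 3 = 4, A[1][2] + B[2][0] = 0 + 3 = 3) = 3 (attained at k = 2)
  C[1][1] = min over k of (A[1][0] + B[0][1] = 10 + -5 = 5, A[1][1] + B[1][1] = 1 + -4 = -3, A[1][2] + B[2][1] = 0 + -3 = -3) = -3 (attained at k = 1)
  C[1][2] = min over k of (A[1][0] + B[0][2] = 10 + 3 = 13, A[1][1] + B[1][2] = 1 + 1 = 2, A[1][2] + B[2][2] = 0 + 10 = 10) = 2 (attained at k = 1)
  C[2][0] = min over k of (A[2][0] + B[0][0] = 6 + -5 = 1, A[2][1] + B[1][0] = 9 + 3 = 12, A[2][2] + B[2][0] = 4 + 3 = 7) = 1 (attained at k = 0)
  C[2][1] = min over k of (A[2][0] + B[0][1] = 6 + -5 = 1, A[2][1] + B[1][1] = 9 + -4 = 5, A[2][2] + B[2][1] = 4 + -3 = 1) = 1 (attained at k = 0)
  C[2][2] = min over k of (A[2][0] + B[0][2] = 6 + 3 = 9, A[2][1] + B[1][2] = 9 + 1 = 10, A[2][2] + B[2][2] = 4 + 10 = 14) = 9 (attained at k = 0)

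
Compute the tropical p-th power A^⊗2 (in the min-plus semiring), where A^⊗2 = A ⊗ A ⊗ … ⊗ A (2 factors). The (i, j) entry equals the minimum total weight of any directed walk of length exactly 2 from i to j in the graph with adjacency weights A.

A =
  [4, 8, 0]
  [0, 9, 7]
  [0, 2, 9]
A^⊗2 =
  [0, 2, 4]
  [4, 8, 0]
  [2, 8, 0]

Each entry (A^⊗2)_ij equals the minimum over all length-2 walks i = v_0 → v_1 → … → v_2 = j of Σ_t A[v_t][v_{t+1}]. For example, for (i, j) = (0, 2) we minimise over 3 possible intermediate vertex sequences; the minimum is 4, attained along the walk 0 → 0 → 2.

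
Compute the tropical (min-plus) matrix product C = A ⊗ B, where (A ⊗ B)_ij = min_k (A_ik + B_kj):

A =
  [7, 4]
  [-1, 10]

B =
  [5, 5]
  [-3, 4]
A ⊗ B =
  [1, 8]
  [4, 4]

Apply the min-plus product entry-by-entry:
  C[0][0] = min over k of (A[0][0] + B[0][0] = 7 + 5 = 12, A[0][1] + B[1][0] = 4 + -3 = 1) = 1 (attained at k = 1)
  C[0][1] = min over k of (A[0][0] + B[0][1] = 7 + 5 = 12, A[0][1] + B[1][1] = 4 + 4 = 8) = 8 (attained at k = 1)
  C[1][0] = min over k of (A[1][0] + B[0][0] = -1 + 5 = 4, A[1][1] + B[1][0] = 10 + -3 = 7) = 4 (attained at k = 0)
  C[1][1] = min over k of (A[1][0] + B[0][1] = -1 + 5 = 4, A[1][1] + B[1][1] = 10 + 4 = 14) = 4 (attained at k = 0)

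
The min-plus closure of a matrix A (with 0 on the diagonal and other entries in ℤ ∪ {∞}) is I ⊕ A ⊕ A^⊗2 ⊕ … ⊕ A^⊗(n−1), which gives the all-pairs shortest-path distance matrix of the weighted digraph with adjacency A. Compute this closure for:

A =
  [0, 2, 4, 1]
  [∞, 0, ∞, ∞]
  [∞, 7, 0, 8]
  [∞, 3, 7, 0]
Closure =
  [0, 2, 4, 1]
  [∞, 0, ∞, ∞]
  [∞, 7, 0, 8]
  [∞, 3, 7, 0]

This is the Floyd-Warshall all-pairs shortest-path computation. For each intermediate vertex k = 0, 1, …, 3, update dist[i][j] ← min(dist[i][j], dist[i][k] + dist[k][j]). The final matrix gives, for each (i, j), the minimum total weight of any directed path from i to j (possibly empty when i = j).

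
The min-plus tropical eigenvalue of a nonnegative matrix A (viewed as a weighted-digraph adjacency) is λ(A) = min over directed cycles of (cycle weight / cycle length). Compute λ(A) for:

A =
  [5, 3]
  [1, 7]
λ(A) = 2

Enumerate directed cycles and compute their means (weight / length). Sample:
  cycle 0 → 0: weight = 5, length = 1, mean = 5/1 ≈ 5.000
  cycle 1 → 1: weight = 7, length = 1, mean = 7/1 ≈ 7.000
  cycle 0 → 1 → 0: weight = 4, length = 2, mean = 4/2 ≈ 2.000
  cycle 1 → 0 → 1: weight = 4, length = 2, mean = 4/2 ≈ 2.000
Minimum mean = 2.000, attained e.g. along the cycle 0 → 1 → 0 with weight 4 and length 2. So λ(A) = 4/2 = 2.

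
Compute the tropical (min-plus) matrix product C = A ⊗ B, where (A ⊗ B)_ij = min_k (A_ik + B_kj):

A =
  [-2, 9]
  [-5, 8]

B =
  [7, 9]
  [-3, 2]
A ⊗ B =
  [5, 7]
  [2, 4]

Apply the min-plus product entry-by-entry:
  C[0][0] = min over k of (A[0][0] + B[0][0] = -2 + 7 = 5, A[0][1] + B[1][0] = 9 + -3 = 6) = 5 (attained at k = 0)
  C[0][1] = min over k of (A[0][0] + B[0][1] = -2 + 9 = 7, A[0][1] + B[1][1] = 9 + 2 = 11) = 7 (attained at k = 0)
  C[1][0] = min over k of (A[1][0] + B[0][0] = -5 + 7 = 2, A[1][1] + B[1][0] = 8 + -3 = 5) = 2 (attained at k = 0)
  C[1][1] = min over k of (A[1][0] + B[0][1] = -5 + 9 = 4, A[1][1] + B[1][1] = 8 + 2 = 10) = 4 (attained at k = 0)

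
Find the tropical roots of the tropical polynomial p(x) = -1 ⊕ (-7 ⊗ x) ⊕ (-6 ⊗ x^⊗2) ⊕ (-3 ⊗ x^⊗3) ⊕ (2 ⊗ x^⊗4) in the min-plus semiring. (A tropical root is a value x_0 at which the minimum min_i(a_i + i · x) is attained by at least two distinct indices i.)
Roots: {-5, -3, -1, 6}

Each tropical root is a break point of the lower envelope of the lines y = a_i + i · x (there are 5 lines, with slopes 0, 1, ..., 4). Only the lines that attain the minimum somewhere contribute to roots; other lines are dominated. Here the surviving (envelope) indices are i = 4, i = 3, i = 2, i = 1, i = 0.
Intersections between consecutive envelope lines give the roots: for adjacent envelope indices i < j the intersection is x = (a_i − a_j) / (j − i). Reading off the sorted break points: {-5, -3, -1, 6}.
Verification: at each break x_0, at least two indices attain the minimum of min_i(a_i + i · x_0).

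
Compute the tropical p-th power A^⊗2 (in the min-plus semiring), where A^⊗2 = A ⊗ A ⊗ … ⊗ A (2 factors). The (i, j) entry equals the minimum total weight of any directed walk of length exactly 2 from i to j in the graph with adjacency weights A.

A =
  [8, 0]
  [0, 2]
A^⊗2 =
  [0, 2]
  [2, 0]

Each entry (A^⊗2)_ij equals the minimum over all length-2 walks i = v_0 → v_1 → … → v_2 = j of Σ_t A[v_t][v_{t+1}]. For example, for (i, j) = (0, 1) we minimise over 2 possible intermediate vertex sequences; the minimum is 2, attained along the walk 0 → 1 → 1.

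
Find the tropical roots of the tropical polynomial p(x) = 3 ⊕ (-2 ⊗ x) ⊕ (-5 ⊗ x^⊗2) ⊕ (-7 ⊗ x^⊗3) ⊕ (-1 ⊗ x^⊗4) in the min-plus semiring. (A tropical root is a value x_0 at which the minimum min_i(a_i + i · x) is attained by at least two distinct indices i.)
Roots: {-6, 2, 3, 5}

Each tropical root is a break point of the lower envelope of the lines y = a_i + i · x (there are 5 lines, with slopes 0, 1, ..., 4). Only the lines that attain the minimum somewhere contribute to roots; other lines are dominated. Here the surviving (envelope) indices are i = 4, i = 3, i = 2, i = 1, i = 0.
Intersections between consecutive envelope lines give the roots: for adjacent envelope indices i < j the intersection is x = (a_i − a_j) / (j − i). Reading off the sorted break points: {-6, 2, 3, 5}.
Verification: at each break x_0, at least two indices attain the minimum of min_i(a_i + i · x_0).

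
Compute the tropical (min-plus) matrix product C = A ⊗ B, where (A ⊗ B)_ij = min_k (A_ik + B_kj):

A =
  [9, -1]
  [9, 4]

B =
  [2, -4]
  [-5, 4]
A ⊗ B =
  [-6, 3]
  [-1, 5]

Apply the min-plus product entry-by-entry:
  C[0][0] = min over k of (A[0][0] + B[0][0] = 9 + 2 = 11, A[0][1] + B[1][0] = -1 + -5 = -6) = -6 (attained at k = 1)
  C[0][1] = min over k of (A[0][0] + B[0][1] = 9 + -4 = 5, A[0][1] + B[1][1] = -1 + 4 = 3) = 3 (attained at k = 1)
  C[1][0] = min over k of (A[1][0] + B[0][0] = 9 + 2 = 11, A[1][1] + B[1][0] = 4 + -5 = -1) = -1 (attained at k = 1)
  C[1][1] = min over k of (A[1][0] + B[0][1] = 9 + -4 = 5, A[1][1] + B[1][1] = 4 + 4 = 8) = 5 (attained at k = 0)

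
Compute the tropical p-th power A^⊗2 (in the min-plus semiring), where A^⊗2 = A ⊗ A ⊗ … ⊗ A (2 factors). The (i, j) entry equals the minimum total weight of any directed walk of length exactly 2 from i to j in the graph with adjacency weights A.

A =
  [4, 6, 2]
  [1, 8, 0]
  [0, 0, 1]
A^⊗2 =
  [2, 2, 3]
  [0, 0, 1]
  [1, 1, 0]

Each entry (A^⊗2)_ij equals the minimum over all length-2 walks i = v_0 → v_1 → … → v_2 = j of Σ_t A[v_t][v_{t+1}]. For example, for (i, j) = (0, 2) we minimise over 3 possible intermediate vertex sequences; the minimum is 3, attained along the walk 0 → 2 → 2.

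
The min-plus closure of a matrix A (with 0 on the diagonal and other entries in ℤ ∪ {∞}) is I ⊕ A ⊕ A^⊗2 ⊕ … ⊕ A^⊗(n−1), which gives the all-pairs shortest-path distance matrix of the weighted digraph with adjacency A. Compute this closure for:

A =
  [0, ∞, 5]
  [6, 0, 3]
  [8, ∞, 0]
Closure =
  [0, ∞, 5]
  [6, 0, 3]
  [8, ∞, 0]

This is the Floyd-Warshall all-pairs shortest-path computation. For each intermediate vertex k = 0, 1, …, 2, update dist[i][j] ← min(dist[i][j], dist[i][k] + dist[k][j]). The final matrix gives, for each (i, j), the minimum total weight of any directed path from i to j (possibly empty when i = j).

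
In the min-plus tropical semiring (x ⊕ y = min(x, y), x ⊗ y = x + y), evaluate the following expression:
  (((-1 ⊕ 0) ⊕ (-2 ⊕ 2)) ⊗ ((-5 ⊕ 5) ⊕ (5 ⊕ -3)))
(((-1 ⊕ 0) ⊕ (-2 ⊕ 2)) ⊗ ((-5 ⊕ 5) ⊕ (5 ⊕ -3))) = -7

Expand innermost to outermost. Recall ⊕ takes the minimum of its arguments and ⊗ takes their sum. Working out the expression (((-1 ⊕ 0) ⊕ (-2 ⊕ 2)) ⊗ ((-5 ⊕ 5) ⊕ (5 ⊕ -3))) gives -7.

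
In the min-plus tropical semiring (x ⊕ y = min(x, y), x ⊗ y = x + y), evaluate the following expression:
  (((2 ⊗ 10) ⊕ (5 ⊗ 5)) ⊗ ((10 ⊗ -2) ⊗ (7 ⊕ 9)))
(((2 ⊗ 10) ⊕ (5 ⊗ 5)) ⊗ ((10 ⊗ -2) ⊗ (7 ⊕ 9))) = 25

Expand innermost to outermost. Recall ⊕ takes the minimum of its arguments and ⊗ takes their sum. Working out the expression (((2 ⊗ 10) ⊕ (5 ⊗ 5)) ⊗ ((10 ⊗ -2) ⊗ (7 ⊕ 9))) gives 25.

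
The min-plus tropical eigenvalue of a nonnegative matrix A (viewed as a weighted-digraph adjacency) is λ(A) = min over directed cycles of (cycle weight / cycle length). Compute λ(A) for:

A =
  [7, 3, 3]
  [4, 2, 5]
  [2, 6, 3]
λ(A) = 2

Enumerate directed cycles and compute their means (weight / length). Sample:
  cycle 0 → 0: weight = 7, length = 1, mean = 7/1 ≈ 7.000
  cycle 1 → 1: weight = 2, length = 1, mean = 2/1 ≈ 2.000
  cycle 2 → 2: weight = 3, length = 1, mean = 3/1 ≈ 3.000
  cycle 0 → 1 → 0: weight = 7, length = 2, mean = 7/2 ≈ 3.500
  cycle 0 → 2 → 0: weight = 5, length = 2, mean = 5/2 ≈ 2.500
  cycle 1 → 0 → 1: weight = 7, length = 2, mean = 7/2 ≈ 3.500
Minimum mean = 2.000, attained e.g. along the cycle 1 → 1 with weight 2 and length 1. So λ(A) = 2/1 = 2.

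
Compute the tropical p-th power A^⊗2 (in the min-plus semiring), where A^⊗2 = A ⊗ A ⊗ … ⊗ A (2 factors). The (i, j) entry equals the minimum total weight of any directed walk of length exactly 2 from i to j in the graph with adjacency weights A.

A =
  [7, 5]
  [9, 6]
A^⊗2 =
  [14, 11]
  [15, 12]

Each entry (A^⊗2)_ij equals the minimum over all length-2 walks i = v_0 → v_1 → … → v_2 = j of Σ_t A[v_t][v_{t+1}]. For example, for (i, j) = (0, 1) we minimise over 2 possible intermediate vertex sequences; the minimum is 11, attained along the walk 0 → 1 → 1.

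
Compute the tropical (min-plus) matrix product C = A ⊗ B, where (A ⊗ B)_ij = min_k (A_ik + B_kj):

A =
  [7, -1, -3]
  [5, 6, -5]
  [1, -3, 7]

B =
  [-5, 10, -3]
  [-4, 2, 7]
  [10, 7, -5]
A ⊗ B =
  [-5, 1, -8]
  [0, 2, -10]
  [-7, -1, -2]

Apply the min-plus product entry-by-entry:
  C[0][0] = min over k of (A[0][0] + B[0][0] = 7 + -5 = 2, A[0][1] + B[1][0] = -1 + -4 = -5, A[0][2] + B[2][0] = -3 + 10 = 7) = -5 (attained at k = 1)
  C[0][1] = min over k of (A[0][0] + B[0][1] = 7 + 10 = 17, A[0][1] + B[1][1] = -1 + 2 = 1, A[0][2] + B[2][1] = -3 + 7 = 4) = 1 (attained at k = 1)
  C[0][2] = min over k of (A[0][0] + B[0][2] = 7 + -3 = 4, A[0][1] + B[1][2] = -1 + 7 = 6, A[0][2] + B[2][2] = -3 + -5 = -8) = -8 (attained at k = 2)
  C[1][0] = min over k of (A[1][0] + B[0][0] = 5 + -5 = 0, A[1][1] + B[1][0] = 6 + -4 = 2, A[1][2] + B[2][0] = -5 + 10 = 5) = 0 (attained at k = 0)
  C[1][1] = min over k of (A[1][0] + B[0][1] = 5 + 10 = 15, A[1][1] + B[1][1] = 6 + 2 = 8, A[1][2] + B[2][1] = -5 + 7 = 2) = 2 (attained at k = 2)
  C[1][2] = min over k of (A[1][0] + B[0][2] = 5 + -3 = 2, A[1][1] + B[1][2] = 6 + 7 = 13, A[1][2] + B[2][2] = -5 + -5 = -10) = -10 (attained at k = 2)
  C[2][0] = min over k of (A[2][0] + B[0][0] = 1 + -5 = -4, A[2][1] + B[1][0] = -3 + -4 = -7, A[2][2] + B[2][0] = 7 + 10 = 17) = -7 (attained at k = 1)
  C[2][1] = min over k of (A[2][0] + B[0][1] = 1 + 10 = 11, A[2][1] + B[1][1] = -3 + 2 = -1, A[2][2] + B[2][1] = 7 + 7 = 14) = -1 (attained at k = 1)
  C[2][2] = min over k of (A[2][0] + B[0][2] = 1 + -3 = -2, A[2][1] + B[1][2] = -3 + 7 = 4, A[2][2] + B[2][2] = 7 + -5 = 2) = -2 (attained at k = 0)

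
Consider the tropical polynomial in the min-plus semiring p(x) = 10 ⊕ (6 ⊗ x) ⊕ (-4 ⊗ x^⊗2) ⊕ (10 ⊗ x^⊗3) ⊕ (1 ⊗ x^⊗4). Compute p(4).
p(4) = 4

A tropical monomial a ⊗ x^⊗i evaluates to a + i · x. Evaluating each term at x = 4:
  Term 0 contributes 10 + 0 · 4 = 10
  Term 1 contributes 6 + 1 · 4 = 10
  Term 2 contributes -4 + 2 · 4 = 4
  Term 3 contributes 10 + 3 · 4 = 22
  Term 4 contributes 1 + 4 · 4 = 17
p(4) = ⊕ of these = min[10, 10, 4, 22, 17] = 4.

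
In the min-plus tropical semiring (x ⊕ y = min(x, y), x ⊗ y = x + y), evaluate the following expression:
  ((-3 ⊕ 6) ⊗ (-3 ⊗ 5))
((-3 ⊕ 6) ⊗ (-3 ⊗ 5)) = -1

Expand innermost to outermost. Recall ⊕ takes the minimum of its arguments and ⊗ takes their sum. Working out the expression ((-3 ⊕ 6) ⊗ (-3 ⊗ 5)) gives -1.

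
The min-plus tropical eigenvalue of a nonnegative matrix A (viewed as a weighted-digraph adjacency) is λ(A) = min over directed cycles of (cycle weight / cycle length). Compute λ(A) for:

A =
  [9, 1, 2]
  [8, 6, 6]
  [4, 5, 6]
λ(A) = 3

Enumerate directed cycles and compute their means (weight / length). Sample:
  cycle 0 → 0: weight = 9, length = 1, mean = 9/1 ≈ 9.000
  cycle 1 → 1: weight = 6, length = 1, mean = 6/1 ≈ 6.000
  cycle 2 → 2: weight = 6, length = 1, mean = 6/1 ≈ 6.000
  cycle 0 → 1 → 0: weight = 9, length = 2, mean = 9/2 ≈ 4.500
  cycle 0 → 2 → 0: weight = 6, length = 2, mean = 6/2 ≈ 3.000
  cycle 1 → 0 → 1: weight = 9, length = 2, mean = 9/2 ≈ 4.500
Minimum mean = 3.000, attained e.g. along the cycle 0 → 2 → 0 with weight 6 and length 2. So λ(A) = 6/2 = 3.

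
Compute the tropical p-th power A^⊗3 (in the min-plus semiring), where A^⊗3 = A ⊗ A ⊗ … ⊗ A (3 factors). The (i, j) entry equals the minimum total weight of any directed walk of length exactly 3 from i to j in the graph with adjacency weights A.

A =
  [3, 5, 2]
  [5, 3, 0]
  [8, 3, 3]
A^⊗3 =
  [9, 8, 5]
  [8, 6, 3]
  [11, 6, 6]

Each entry (A^⊗3)_ij equals the minimum over all length-3 walks i = v_0 → v_1 → … → v_3 = j of Σ_t A[v_t][v_{t+1}]. For example, for (i, j) = (0, 2) we minimise over 9 possible intermediate vertex sequences; the minimum is 5, attained along the walk 0 → 2 → 1 → 2.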